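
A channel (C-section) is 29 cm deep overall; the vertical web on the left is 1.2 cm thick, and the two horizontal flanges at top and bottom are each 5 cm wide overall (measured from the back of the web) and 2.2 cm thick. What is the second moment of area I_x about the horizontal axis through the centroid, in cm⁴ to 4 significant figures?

Split into non-overlapping primitives; take the origin at the lower-left of the bounding box.
Web: 1.2 × 29, A = 34.8 cm², y = 14.5 cm, Ī = 2438.9 cm⁴.
Top flange (beyond web): 3.8 × 2.2, A = 8.36 cm², y = 27.9 cm, Ī = 3.37187 cm⁴.
Bottom flange (beyond web): 3.8 × 2.2, A = 8.36 cm², y = 1.1 cm, Ī = 3.37187 cm⁴.
By symmetry the centroid is at mid-height, ȳ = 14.5 cm.
Transfer each piece to the horizontal axis through the centroid using Ī + A·d² with d = y − 14.5:
  web: d = 0 cm → contributes +2438.9 cm⁴
  top flange (beyond web): d = 13.4 cm → contributes +1504.49 cm⁴
  bottom flange (beyond web): d = -13.4 cm → contributes +1504.49 cm⁴
Total I = 5447.89 cm⁴.

I_x ≈ 5448 cm⁴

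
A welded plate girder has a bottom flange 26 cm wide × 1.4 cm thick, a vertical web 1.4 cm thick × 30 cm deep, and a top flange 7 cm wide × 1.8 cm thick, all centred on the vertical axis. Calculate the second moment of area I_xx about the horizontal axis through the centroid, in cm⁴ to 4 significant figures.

I_xx ≈ 1.380 × 10⁴ cm⁴

Break the section into simple shapes (no overlaps), measuring from the bottom-left corner of the bounding box.
Bottom plate: 26 × 1.4, A = 36.4 cm², y = 0.7 cm, Ī = 5.94533 cm⁴.
Web plate: 1.4 × 30, A = 42 cm², y = 16.4 cm, Ī = 3 150 cm⁴.
Top plate: 7 × 1.8, A = 12.6 cm², y = 32.3 cm, Ī = 3.402 cm⁴.
Centroid: ȳ = ΣA·y / ΣA = 12.3215 cm.
Transfer each piece to the horizontal axis through the centroid using Ī + A·d² with d = y − 12.3215:
  bottom plate: d = -11.6215 cm → contributes +4922.14 cm⁴
  web plate: d = 4.07846 cm → contributes +3848.62 cm⁴
  top plate: d = 19.9785 cm → contributes +5032.55 cm⁴
Total I = 13803.3 cm⁴.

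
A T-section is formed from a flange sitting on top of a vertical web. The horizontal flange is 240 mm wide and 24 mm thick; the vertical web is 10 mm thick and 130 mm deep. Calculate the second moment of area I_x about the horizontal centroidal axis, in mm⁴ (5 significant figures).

I_x ≈ 8.3957 × 10⁶ mm⁴

Break the section into simple shapes (no overlaps), measuring from the bottom-left corner of the bounding box.
Flange: 240 × 24, A = 5 760 mm², y = 142 mm, Ī = 276 480 mm⁴.
Web: 10 × 130, A = 1 300 mm², y = 65 mm, Ī = 1 830 833 mm⁴.
Centroid: ȳ = ΣA·y / ΣA = 127.8215 mm.
Transfer each piece to the horizontal centroidal axis using Ī + A·d² with d = y − 127.8215:
  flange: d = 14.17847 mm → contributes +1 434 407 mm⁴
  web: d = -62.82153 mm → contributes +6 961 341 mm⁴
Total I = 8 395 748 mm⁴.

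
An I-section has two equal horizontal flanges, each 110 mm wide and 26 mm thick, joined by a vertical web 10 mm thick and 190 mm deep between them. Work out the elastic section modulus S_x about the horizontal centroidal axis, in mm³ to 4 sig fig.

S_x ≈ 6.013 × 10⁵ mm³

Treat the section as a set of non-overlapping primitives; coordinates are from the bounding-box lower-left.
Bottom flange: 110 × 26, A = 2 860 mm², y = 13 mm, Ī = 161 113 mm⁴.
Web: 10 × 190, A = 1 900 mm², y = 121 mm, Ī = 5 715 833 mm⁴.
Top flange: 110 × 26, A = 2 860 mm², y = 229 mm, Ī = 161 113 mm⁴.
By symmetry the centroid is at mid-height, ȳ = 121 mm.
Transfer each piece to the horizontal centroidal axis using Ī + A·d² with d = y − 121:
  bottom flange: d = -108 mm → contributes +33 520 153 mm⁴
  web: d = 0 mm → contributes +5 715 833 mm⁴
  top flange: d = 108 mm → contributes +33 520 153 mm⁴
Total I = 72 756 140 mm⁴.
Extreme fibre distance c = 121 mm; S = I/c = 601 290 mm³.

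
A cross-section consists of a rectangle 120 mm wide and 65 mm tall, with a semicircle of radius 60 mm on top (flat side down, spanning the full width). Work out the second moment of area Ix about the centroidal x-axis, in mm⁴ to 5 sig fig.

Split into non-overlapping primitives; take the origin at the lower-left of the bounding box.
Rectangular body: 120 × 65, A = 7 800 mm², y = 32.5 mm, Ī = 2 746 250 mm⁴.
Semicircular cap: semicircle r = 60, A = 5654.867 mm², y = 90.46479 mm, Ī = 1 422 450 mm⁴.
Centroid: ȳ = ΣA·y / ΣA = 56.86168 mm.
Transfer each piece to the centroidal x-axis using Ī + A·d² with d = y − 56.86168:
  rectangular body: d = -24.36168 mm → contributes +7 375 484 mm⁴
  semicircular cap: d = 33.60311 mm → contributes +7 807 751 mm⁴
Total I = 15 183 234 mm⁴.

Ix ≈ 1.5183 × 10⁷ mm⁴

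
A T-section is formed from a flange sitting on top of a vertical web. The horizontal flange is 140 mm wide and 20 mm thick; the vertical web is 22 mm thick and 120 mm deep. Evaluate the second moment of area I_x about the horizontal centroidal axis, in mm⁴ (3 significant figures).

Treat the section as a set of non-overlapping primitives; coordinates are from the bounding-box lower-left.
Flange: 140 × 20, A = 2 800 mm², y = 130 mm, Ī = 93 333 mm⁴.
Web: 22 × 120, A = 2 640 mm², y = 60 mm, Ī = 3 168 000 mm⁴.
Centroid: ȳ = ΣA·y / ΣA = 96.029 mm.
Transfer each piece to the horizontal centroidal axis using Ī + A·d² with d = y − 96.029:
  flange: d = 33.971 mm → contributes +3 324 536 mm⁴
  web: d = -36.029 mm → contributes +6 595 033 mm⁴
Total I = 9 919 569 mm⁴.

I_x ≈ 9.92 × 10⁶ mm⁴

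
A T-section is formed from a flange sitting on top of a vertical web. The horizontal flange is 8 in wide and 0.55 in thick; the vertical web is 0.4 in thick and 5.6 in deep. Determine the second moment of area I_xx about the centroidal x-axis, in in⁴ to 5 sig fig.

I_xx ≈ 20.000 in⁴

Decompose the section into non-overlapping parts with the origin at the bottom-left of its bounding rectangle.
Flange: 8 × 0.55, A = 4.4 in², y = 5.875 in, Ī = 0.1109167 in⁴.
Web: 0.4 × 5.6, A = 2.24 in², y = 2.8 in, Ī = 5.853867 in⁴.
Centroid: ȳ = ΣA·y / ΣA = 4.837651 in.
Transfer each piece to the centroidal x-axis using Ī + A·d² with d = y − 4.837651:
  flange: d = 1.037349 in → contributes +4.845729 in⁴
  web: d = -2.037651 in → contributes +15.15439 in⁴
Total I = 20.00012 in⁴.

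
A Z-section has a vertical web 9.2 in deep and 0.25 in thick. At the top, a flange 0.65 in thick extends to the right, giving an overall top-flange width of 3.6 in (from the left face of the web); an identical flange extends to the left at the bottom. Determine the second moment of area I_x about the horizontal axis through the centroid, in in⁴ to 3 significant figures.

I_x ≈ 96.0 in⁴

Split into non-overlapping primitives; take the origin at the lower-left of the bounding box.
Web: 0.25 × 9.2, A = 2.3 in², y = 4.6 in, Ī = 16.223 in⁴.
Top flange (beyond web): 3.35 × 0.65, A = 2.1775 in², y = 8.875 in, Ī = 0.076666 in⁴.
Bottom flange (beyond web): 3.35 × 0.65, A = 2.1775 in², y = 0.325 in, Ī = 0.076666 in⁴.
Centroid: ȳ = ΣA·y / ΣA = 4.6 in.
Transfer each piece to the horizontal axis through the centroid using Ī + A·d² with d = y − 4.6:
  web: d = 0 in → contributes +16.223 in⁴
  top flange (beyond web): d = 4.275 in → contributes +39.872 in⁴
  bottom flange (beyond web): d = -4.275 in → contributes +39.872 in⁴
Total I = 95.966 in⁴.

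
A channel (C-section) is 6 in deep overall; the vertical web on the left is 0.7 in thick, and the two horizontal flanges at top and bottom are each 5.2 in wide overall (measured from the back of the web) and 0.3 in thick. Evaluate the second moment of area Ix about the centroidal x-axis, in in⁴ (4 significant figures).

Break the section into simple shapes (no overlaps), measuring from the bottom-left corner of the bounding box.
Web: 0.7 × 6, A = 4.2 in², y = 3 in, Ī = 12.6 in⁴.
Top flange (beyond web): 4.5 × 0.3, A = 1.35 in², y = 5.85 in, Ī = 0.010125 in⁴.
Bottom flange (beyond web): 4.5 × 0.3, A = 1.35 in², y = 0.15 in, Ī = 0.010125 in⁴.
By symmetry the centroid is at mid-height, ȳ = 3 in.
Transfer each piece to the centroidal x-axis using Ī + A·d² with d = y − 3:
  web: d = 0 in → contributes +12.6 in⁴
  top flange (beyond web): d = 2.85 in → contributes +10.9755 in⁴
  bottom flange (beyond web): d = -2.85 in → contributes +10.9755 in⁴
Total I = 34.551 in⁴.

Ix ≈ 34.55 in⁴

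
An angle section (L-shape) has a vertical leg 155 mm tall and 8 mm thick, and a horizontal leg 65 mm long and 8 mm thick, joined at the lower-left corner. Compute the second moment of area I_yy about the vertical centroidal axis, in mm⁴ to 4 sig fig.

I_yy ≈ 4.822 × 10⁵ mm⁴

Split into non-overlapping primitives; take the origin at the lower-left of the bounding box.
Vertical leg: 8 × 155, A = 1 240 mm², x = 4 mm, Ī = 6613.33 mm⁴.
Horizontal leg (remainder): 57 × 8, A = 456 mm², x = 36.5 mm, Ī = 123 462 mm⁴.
Centroid: x̄ = ΣA·x / ΣA = 12.7382 mm.
Transfer each piece to the vertical centroidal axis using Ī + A·d² with d = x − 12.7382:
  vertical leg: d = -8.73821 mm → contributes +101 295 mm⁴
  horizontal leg (remainder): d = 23.7618 mm → contributes +380 930 mm⁴
Total I = 482 225 mm⁴.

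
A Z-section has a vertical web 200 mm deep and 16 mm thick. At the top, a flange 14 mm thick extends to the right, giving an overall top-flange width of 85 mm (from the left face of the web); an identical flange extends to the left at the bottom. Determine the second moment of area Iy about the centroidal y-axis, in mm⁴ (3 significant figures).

Decompose the section into non-overlapping parts with the origin at the bottom-left of its bounding rectangle.
Web: 16 × 200, A = 3 200 mm², x = 77 mm, Ī = 68 267 mm⁴.
Top flange (beyond web): 69 × 14, A = 966 mm², x = 119.5 mm, Ī = 383 261 mm⁴.
Bottom flange (beyond web): 69 × 14, A = 966 mm², x = 34.5 mm, Ī = 383 261 mm⁴.
Centroid: x̄ = ΣA·x / ΣA = 77 mm.
Transfer each piece to the centroidal y-axis using Ī + A·d² with d = x − 77:
  web: d = 0 mm → contributes +68 267 mm⁴
  top flange (beyond web): d = 42.5 mm → contributes +2 128 098 mm⁴
  bottom flange (beyond web): d = -42.5 mm → contributes +2 128 098 mm⁴
Total I = 4 324 463 mm⁴.

Iy ≈ 4.32 × 10⁶ mm⁴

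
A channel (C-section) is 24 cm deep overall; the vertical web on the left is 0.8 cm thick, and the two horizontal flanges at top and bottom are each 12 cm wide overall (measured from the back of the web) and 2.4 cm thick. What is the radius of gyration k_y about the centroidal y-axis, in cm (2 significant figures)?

Decompose the section into non-overlapping parts with the origin at the bottom-left of its bounding rectangle.
Web: 0.8 × 24, A = 19.2 cm², x = 0.4 cm, Ī = 1.024 cm⁴.
Top flange (beyond web): 11.2 × 2.4, A = 26.88 cm², x = 6.4 cm, Ī = 281 cm⁴.
Bottom flange (beyond web): 11.2 × 2.4, A = 26.88 cm², x = 6.4 cm, Ī = 281 cm⁴.
Centroid: x̄ = ΣA·x / ΣA = 4.821 cm.
Transfer each piece to the centroidal y-axis using Ī + A·d² with d = x − 4.821:
  web: d = -4.421 cm → contributes +376.3 cm⁴
  top flange (beyond web): d = 1.579 cm → contributes +348 cm⁴
  bottom flange (beyond web): d = 1.579 cm → contributes +348 cm⁴
Total I = 1 072 cm⁴.
Radius of gyration: k = √(I/A) = √(1 072 / 72.96) = 3.834 cm.

k_y ≈ 3.8 cm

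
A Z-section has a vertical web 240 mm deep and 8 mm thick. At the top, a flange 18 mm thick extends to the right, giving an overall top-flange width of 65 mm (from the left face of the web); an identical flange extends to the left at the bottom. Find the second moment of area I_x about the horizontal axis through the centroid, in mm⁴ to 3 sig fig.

Treat the section as a set of non-overlapping primitives; coordinates are from the bounding-box lower-left.
Web: 8 × 240, A = 1 920 mm², y = 120 mm, Ī = 9 216 000 mm⁴.
Top flange (beyond web): 57 × 18, A = 1 026 mm², y = 231 mm, Ī = 27 702 mm⁴.
Bottom flange (beyond web): 57 × 18, A = 1 026 mm², y = 9 mm, Ī = 27 702 mm⁴.
Centroid: ȳ = ΣA·y / ΣA = 120 mm.
Transfer each piece to the horizontal axis through the centroid using Ī + A·d² with d = y − 120:
  web: d = 0 mm → contributes +9 216 000 mm⁴
  top flange (beyond web): d = 111 mm → contributes +12 669 048 mm⁴
  bottom flange (beyond web): d = -111 mm → contributes +12 669 048 mm⁴
Total I = 34 554 096 mm⁴.

I_x ≈ 3.46 × 10⁷ mm⁴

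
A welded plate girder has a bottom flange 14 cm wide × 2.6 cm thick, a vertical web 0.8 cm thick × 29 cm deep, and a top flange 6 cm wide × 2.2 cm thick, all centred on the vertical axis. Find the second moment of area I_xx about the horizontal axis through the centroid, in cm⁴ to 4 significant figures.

Split into non-overlapping primitives; take the origin at the lower-left of the bounding box.
Bottom plate: 14 × 2.6, A = 36.4 cm², y = 1.3 cm, Ī = 20.5053 cm⁴.
Web plate: 0.8 × 29, A = 23.2 cm², y = 17.1 cm, Ī = 1625.93 cm⁴.
Top plate: 6 × 2.2, A = 13.2 cm², y = 32.7 cm, Ī = 5.324 cm⁴.
Centroid: ȳ = ΣA·y / ΣA = 12.0286 cm.
Transfer each piece to the horizontal axis through the centroid using Ī + A·d² with d = y − 12.0286:
  bottom plate: d = -10.7286 cm → contributes +4210.23 cm⁴
  web plate: d = 5.07143 cm → contributes +2222.62 cm⁴
  top plate: d = 20.6714 cm → contributes +5645.79 cm⁴
Total I = 12078.6 cm⁴.

I_xx ≈ 1.208 × 10⁴ cm⁴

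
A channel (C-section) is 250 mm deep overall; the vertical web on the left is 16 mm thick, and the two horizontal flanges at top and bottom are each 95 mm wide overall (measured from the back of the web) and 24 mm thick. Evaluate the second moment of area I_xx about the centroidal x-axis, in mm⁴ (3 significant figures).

Break the section into simple shapes (no overlaps), measuring from the bottom-left corner of the bounding box.
Web: 16 × 250, A = 4 000 mm², y = 125 mm, Ī = 20 833 333 mm⁴.
Top flange (beyond web): 79 × 24, A = 1 896 mm², y = 238 mm, Ī = 91 008 mm⁴.
Bottom flange (beyond web): 79 × 24, A = 1 896 mm², y = 12 mm, Ī = 91 008 mm⁴.
By symmetry the centroid is at mid-height, ȳ = 125 mm.
Transfer each piece to the centroidal x-axis using Ī + A·d² with d = y − 125:
  web: d = 0 mm → contributes +20 833 333 mm⁴
  top flange (beyond web): d = 113 mm → contributes +24 301 032 mm⁴
  bottom flange (beyond web): d = -113 mm → contributes +24 301 032 mm⁴
Total I = 69 435 397 mm⁴.

I_xx ≈ 6.94 × 10⁷ mm⁴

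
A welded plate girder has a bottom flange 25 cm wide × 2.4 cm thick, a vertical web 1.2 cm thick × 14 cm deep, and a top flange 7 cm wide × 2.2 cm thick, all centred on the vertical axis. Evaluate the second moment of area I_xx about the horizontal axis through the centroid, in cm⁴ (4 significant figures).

I_xx ≈ 3891 cm⁴

Split into non-overlapping primitives; take the origin at the lower-left of the bounding box.
Bottom plate: 25 × 2.4, A = 60 cm², y = 1.2 cm, Ī = 28.8 cm⁴.
Web plate: 1.2 × 14, A = 16.8 cm², y = 9.4 cm, Ī = 274.4 cm⁴.
Top plate: 7 × 2.2, A = 15.4 cm², y = 17.5 cm, Ī = 6.21133 cm⁴.
Centroid: ȳ = ΣA·y / ΣA = 5.4167 cm.
Transfer each piece to the horizontal axis through the centroid using Ī + A·d² with d = y − 5.4167:
  bottom plate: d = -4.2167 cm → contributes +1095.63 cm⁴
  web plate: d = 3.9833 cm → contributes +540.96 cm⁴
  top plate: d = 12.0833 cm → contributes +2254.7 cm⁴
Total I = 3891.3 cm⁴.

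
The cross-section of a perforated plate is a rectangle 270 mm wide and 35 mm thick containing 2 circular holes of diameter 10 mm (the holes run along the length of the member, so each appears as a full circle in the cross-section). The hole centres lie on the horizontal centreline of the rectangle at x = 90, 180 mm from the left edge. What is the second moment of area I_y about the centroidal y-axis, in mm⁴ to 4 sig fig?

I_y ≈ 5.709 × 10⁷ mm⁴

Split into non-overlapping primitives; take the origin at the lower-left of the bounding box.
Plate: 270 × 35, A = 9 450 mm², x = 135 mm, Ī = 57 408 750 mm⁴.
Hole 1 (subtracted): ⌀10, A = 78.5398 mm², x = 90 mm, Ī = 490.874 mm⁴.
Hole 2 (subtracted): ⌀10, A = 78.5398 mm², x = 180 mm, Ī = 490.874 mm⁴.
By symmetry the centroid is at mid-width, x̄ = 135 mm.
Transfer each piece to the centroidal y-axis using Ī + A·d² with d = x − 135:
  plate: d = 0 mm → contributes +57 408 750 mm⁴
  hole 1: d = -45 mm → contributes −159 534 mm⁴
  hole 2: d = 45 mm → contributes −159 534 mm⁴
Total I = 57 089 682 mm⁴.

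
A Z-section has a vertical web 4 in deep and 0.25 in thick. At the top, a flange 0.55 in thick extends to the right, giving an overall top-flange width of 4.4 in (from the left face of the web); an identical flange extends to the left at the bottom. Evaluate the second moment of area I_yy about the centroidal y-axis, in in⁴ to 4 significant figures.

I_yy ≈ 28.65 in⁴

Decompose the section into non-overlapping parts with the origin at the bottom-left of its bounding rectangle.
Web: 0.25 × 4, A = 1 in², x = 4.275 in, Ī = 0.00520833 in⁴.
Top flange (beyond web): 4.15 × 0.55, A = 2.2825 in², x = 6.475 in, Ī = 3.27586 in⁴.
Bottom flange (beyond web): 4.15 × 0.55, A = 2.2825 in², x = 2.075 in, Ī = 3.27586 in⁴.
Centroid: x̄ = ΣA·x / ΣA = 4.275 in.
Transfer each piece to the centroidal y-axis using Ī + A·d² with d = x − 4.275:
  web: d = 0 in → contributes +0.00520833 in⁴
  top flange (beyond web): d = 2.2 in → contributes +14.3232 in⁴
  bottom flange (beyond web): d = -2.2 in → contributes +14.3232 in⁴
Total I = 28.6515 in⁴.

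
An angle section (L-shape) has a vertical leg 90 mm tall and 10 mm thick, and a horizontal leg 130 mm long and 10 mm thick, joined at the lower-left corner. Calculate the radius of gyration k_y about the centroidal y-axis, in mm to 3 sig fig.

k_y ≈ 41.5 mm

Decompose the section into non-overlapping parts with the origin at the bottom-left of its bounding rectangle.
Vertical leg: 10 × 90, A = 900 mm², x = 5 mm, Ī = 7 500 mm⁴.
Horizontal leg (remainder): 120 × 10, A = 1 200 mm², x = 70 mm, Ī = 1 440 000 mm⁴.
Centroid: x̄ = ΣA·x / ΣA = 42.143 mm.
Transfer each piece to the centroidal y-axis using Ī + A·d² with d = x − 42.143:
  vertical leg: d = -37.143 mm → contributes +1 249 133 mm⁴
  horizontal leg (remainder): d = 27.857 mm → contributes +2 371 224 mm⁴
Total I = 3 620 357 mm⁴.
Radius of gyration: k = √(I/A) = √(3 620 357 / 2 100) = 41.521 mm.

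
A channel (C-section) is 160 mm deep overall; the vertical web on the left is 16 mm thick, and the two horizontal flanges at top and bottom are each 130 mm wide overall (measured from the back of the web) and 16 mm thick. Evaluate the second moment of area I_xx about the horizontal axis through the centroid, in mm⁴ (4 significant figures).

Split into non-overlapping primitives; take the origin at the lower-left of the bounding box.
Web: 16 × 160, A = 2 560 mm², y = 80 mm, Ī = 5 461 333 mm⁴.
Top flange (beyond web): 114 × 16, A = 1 824 mm², y = 152 mm, Ī = 38 912 mm⁴.
Bottom flange (beyond web): 114 × 16, A = 1 824 mm², y = 8 mm, Ī = 38 912 mm⁴.
By symmetry the centroid is at mid-height, ȳ = 80 mm.
Transfer each piece to the horizontal axis through the centroid using Ī + A·d² with d = y − 80:
  web: d = 0 mm → contributes +5 461 333 mm⁴
  top flange (beyond web): d = 72 mm → contributes +9 494 528 mm⁴
  bottom flange (beyond web): d = -72 mm → contributes +9 494 528 mm⁴
Total I = 24 450 389 mm⁴.

I_xx ≈ 2.445 × 10⁷ mm⁴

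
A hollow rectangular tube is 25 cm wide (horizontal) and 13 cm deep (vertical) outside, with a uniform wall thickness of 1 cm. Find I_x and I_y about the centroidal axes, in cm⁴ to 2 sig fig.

I_x ≈ 2000 cm⁴, I_y ≈ 5800 cm⁴

Break the section into simple shapes (no overlaps), measuring from the bottom-left corner of the bounding box.
Outer rectangle: 25 × 13, A = 325 cm², y = 6.5 cm, Ī = 4 577 cm⁴.
Inner void (subtracted): 23 × 11, A = 253 cm², y = 6.5 cm, Ī = 2 551 cm⁴.
By symmetry the centroid is at mid-height, ȳ = 6.5 cm.
All pieces are centred on the centroidal x-axis, so I = ΣĪ (holes subtracted) = 2 026 cm⁴.
Repeating about the centroidal y-axis gives I_y = 5 774 cm⁴.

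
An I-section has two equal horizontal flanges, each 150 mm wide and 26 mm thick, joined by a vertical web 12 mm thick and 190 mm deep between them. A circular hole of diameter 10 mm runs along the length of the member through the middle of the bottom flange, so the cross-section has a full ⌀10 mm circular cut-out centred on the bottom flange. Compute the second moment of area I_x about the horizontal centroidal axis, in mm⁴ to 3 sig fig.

Decompose the section into non-overlapping parts with the origin at the bottom-left of its bounding rectangle.
Bottom flange: 150 × 26, A = 3 900 mm², y = 13 mm, Ī = 219 700 mm⁴.
Web: 12 × 190, A = 2 280 mm², y = 121 mm, Ī = 6 859 000 mm⁴.
Top flange: 150 × 26, A = 3 900 mm², y = 229 mm, Ī = 219 700 mm⁴.
Hole (subtracted): ⌀10, A = 78.54 mm², y = 13 mm, Ī = 490.87 mm⁴.
Centroid: ȳ = ΣA·y / ΣA = 121.85 mm.
Transfer each piece to the horizontal centroidal axis using Ī + A·d² with d = y − 121.85:
  bottom flange: d = -108.85 mm → contributes +46 426 550 mm⁴
  web: d = -0.84811 mm → contributes +6 860 640 mm⁴
  top flange: d = 107.15 mm → contributes +44 997 661 mm⁴
  hole: d = -108.85 mm → contributes −931 024 mm⁴
Total I = 97 353 827 mm⁴.

I_x ≈ 9.74 × 10⁷ mm⁴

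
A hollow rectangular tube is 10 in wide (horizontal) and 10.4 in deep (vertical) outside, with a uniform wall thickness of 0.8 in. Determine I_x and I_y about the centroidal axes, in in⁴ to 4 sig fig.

I_x ≈ 460.4 in⁴, I_y ≈ 432.0 in⁴

Break the section into simple shapes (no overlaps), measuring from the bottom-left corner of the bounding box.
Outer rectangle: 10 × 10.4, A = 104 in², y = 5.2 in, Ī = 937.387 in⁴.
Inner void (subtracted): 8.4 × 8.8, A = 73.92 in², y = 5.2 in, Ī = 477.03 in⁴.
By symmetry the centroid is at mid-height, ȳ = 5.2 in.
All pieces are centred on the centroidal x-axis, so I = ΣĪ (holes subtracted) = 460.356 in⁴.
Repeating about the centroidal y-axis gives I_y = 432.017 in⁴.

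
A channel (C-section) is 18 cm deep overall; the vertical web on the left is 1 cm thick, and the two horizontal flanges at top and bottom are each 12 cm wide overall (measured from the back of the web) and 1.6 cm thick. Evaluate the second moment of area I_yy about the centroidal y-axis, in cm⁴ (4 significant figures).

I_yy ≈ 785.2 cm⁴

Treat the section as a set of non-overlapping primitives; coordinates are from the bounding-box lower-left.
Web: 1 × 18, A = 18 cm², x = 0.5 cm, Ī = 1.5 cm⁴.
Top flange (beyond web): 11 × 1.6, A = 17.6 cm², x = 6.5 cm, Ī = 177.467 cm⁴.
Bottom flange (beyond web): 11 × 1.6, A = 17.6 cm², x = 6.5 cm, Ī = 177.467 cm⁴.
Centroid: x̄ = ΣA·x / ΣA = 4.46992 cm.
Transfer each piece to the centroidal y-axis using Ī + A·d² with d = x − 4.46992:
  web: d = -3.96992 cm → contributes +285.185 cm⁴
  top flange (beyond web): d = 2.03008 cm → contributes +250 cm⁴
  bottom flange (beyond web): d = 2.03008 cm → contributes +250 cm⁴
Total I = 785.185 cm⁴.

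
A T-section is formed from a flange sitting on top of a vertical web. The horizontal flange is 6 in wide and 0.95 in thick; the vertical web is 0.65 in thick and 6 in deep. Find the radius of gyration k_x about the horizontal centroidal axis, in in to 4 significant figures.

Decompose the section into non-overlapping parts with the origin at the bottom-left of its bounding rectangle.
Flange: 6 × 0.95, A = 5.7 in², y = 6.475 in, Ī = 0.428688 in⁴.
Web: 0.65 × 6, A = 3.9 in², y = 3 in, Ī = 11.7 in⁴.
Centroid: ȳ = ΣA·y / ΣA = 5.06328 in.
Transfer each piece to the horizontal centroidal axis using Ī + A·d² with d = y − 5.06328:
  flange: d = 1.41172 in → contributes +11.7885 in⁴
  web: d = -2.06328 in → contributes +28.3028 in⁴
Total I = 40.0913 in⁴.
Radius of gyration: k = √(I/A) = √(40.0913 / 9.6) = 2.04357 in.

k_x ≈ 2.044 in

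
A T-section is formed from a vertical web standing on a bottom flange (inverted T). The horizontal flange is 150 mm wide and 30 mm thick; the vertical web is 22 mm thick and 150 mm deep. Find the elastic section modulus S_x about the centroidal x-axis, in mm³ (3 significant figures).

Treat the section as a set of non-overlapping primitives; coordinates are from the bounding-box lower-left.
Flange: 150 × 30, A = 4 500 mm², y = 15 mm, Ī = 337 500 mm⁴.
Web: 22 × 150, A = 3 300 mm², y = 105 mm, Ī = 6 187 500 mm⁴.
Centroid: ȳ = ΣA·y / ΣA = 53.077 mm.
Transfer each piece to the centroidal x-axis using Ī + A·d² with d = y − 53.077:
  flange: d = -38.077 mm → contributes +6 861 834 mm⁴
  web: d = 51.923 mm → contributes +15 084 320 mm⁴
Total I = 21 946 154 mm⁴.
Extreme fibre distance c = 126.92 mm; S = I/c = 172 909 mm³.

S_x ≈ 1.73 × 10⁵ mm³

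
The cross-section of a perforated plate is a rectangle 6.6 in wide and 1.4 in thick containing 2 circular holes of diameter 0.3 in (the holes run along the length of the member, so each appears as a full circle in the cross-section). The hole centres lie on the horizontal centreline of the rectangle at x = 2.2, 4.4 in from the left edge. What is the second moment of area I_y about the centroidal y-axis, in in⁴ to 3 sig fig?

Treat the section as a set of non-overlapping primitives; coordinates are from the bounding-box lower-left.
Plate: 6.6 × 1.4, A = 9.24 in², x = 3.3 in, Ī = 33.541 in⁴.
Hole 1 (subtracted): ⌀0.3, A = 0.070686 in², x = 2.2 in, Ī = 0.00039761 in⁴.
Hole 2 (subtracted): ⌀0.3, A = 0.070686 in², x = 4.4 in, Ī = 0.00039761 in⁴.
By symmetry the centroid is at mid-width, x̄ = 3.3 in.
Transfer each piece to the centroidal y-axis using Ī + A·d² with d = x − 3.3:
  plate: d = 0 in → contributes +33.541 in⁴
  hole 1: d = -1.1 in → contributes −0.085927 in⁴
  hole 2: d = 1.1 in → contributes −0.085927 in⁴
Total I = 33.369 in⁴.

I_y ≈ 33.4 in⁴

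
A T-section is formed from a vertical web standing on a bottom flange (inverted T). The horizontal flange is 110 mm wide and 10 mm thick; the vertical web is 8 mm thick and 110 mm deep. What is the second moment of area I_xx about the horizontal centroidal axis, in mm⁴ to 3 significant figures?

I_xx ≈ 2.66 × 10⁶ mm⁴

Decompose the section into non-overlapping parts with the origin at the bottom-left of its bounding rectangle.
Flange: 110 × 10, A = 1 100 mm², y = 5 mm, Ī = 9166.7 mm⁴.
Web: 8 × 110, A = 880 mm², y = 65 mm, Ī = 887 333 mm⁴.
Centroid: ȳ = ΣA·y / ΣA = 31.667 mm.
Transfer each piece to the horizontal centroidal axis using Ī + A·d² with d = y − 31.667:
  flange: d = -26.667 mm → contributes +791 389 mm⁴
  web: d = 33.333 mm → contributes +1 865 111 mm⁴
Total I = 2 656 500 mm⁴.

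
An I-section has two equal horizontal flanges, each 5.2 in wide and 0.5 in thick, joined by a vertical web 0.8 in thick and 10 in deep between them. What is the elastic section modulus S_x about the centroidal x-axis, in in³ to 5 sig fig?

S_x ≈ 38.200 in³

Treat the section as a set of non-overlapping primitives; coordinates are from the bounding-box lower-left.
Bottom flange: 5.2 × 0.5, A = 2.6 in², y = 0.25 in, Ī = 0.05416667 in⁴.
Web: 0.8 × 10, A = 8 in², y = 5.5 in, Ī = 66.66667 in⁴.
Top flange: 5.2 × 0.5, A = 2.6 in², y = 10.75 in, Ī = 0.05416667 in⁴.
By symmetry the centroid is at mid-height, ȳ = 5.5 in.
Transfer each piece to the centroidal x-axis using Ī + A·d² with d = y − 5.5:
  bottom flange: d = -5.25 in → contributes +71.71667 in⁴
  web: d = 0 in → contributes +66.66667 in⁴
  top flange: d = 5.25 in → contributes +71.71667 in⁴
Total I = 210.1 in⁴.
Extreme fibre distance c = 5.5 in; S = I/c = 38.2 in³.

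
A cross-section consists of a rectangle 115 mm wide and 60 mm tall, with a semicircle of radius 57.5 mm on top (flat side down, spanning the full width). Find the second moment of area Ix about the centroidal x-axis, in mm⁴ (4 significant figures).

Split into non-overlapping primitives; take the origin at the lower-left of the bounding box.
Rectangular body: 115 × 60, A = 6 900 mm², y = 30 mm, Ī = 2 070 000 mm⁴.
Semicircular cap: semicircle r = 57.5, A = 5193.45 mm², y = 84.4038 mm, Ī = 1 199 785 mm⁴.
Centroid: ȳ = ΣA·y / ΣA = 53.3633 mm.
Transfer each piece to the centroidal x-axis using Ī + A·d² with d = y − 53.3633:
  rectangular body: d = -23.3633 mm → contributes +5 836 326 mm⁴
  semicircular cap: d = 31.0404 mm → contributes +6 203 718 mm⁴
Total I = 12 040 044 mm⁴.

Ix ≈ 1.204 × 10⁷ mm⁴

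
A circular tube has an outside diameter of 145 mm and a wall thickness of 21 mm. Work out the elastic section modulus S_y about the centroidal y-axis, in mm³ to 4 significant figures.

S_y ≈ 2.231 × 10⁵ mm³

Break the section into simple shapes (no overlaps), measuring from the bottom-left corner of the bounding box.
Outer circle: ⌀145, A = 16 513 mm², x = 72.5 mm, Ī = 21 699 109 mm⁴.
Bore (subtracted): ⌀103, A = 8332.29 mm², x = 72.5 mm, Ī = 5 524 828 mm⁴.
By symmetry the centroid is at mid-width, x̄ = 72.5 mm.
All pieces are centred on the centroidal y-axis, so I = ΣĪ (holes subtracted) = 16 174 281 mm⁴.
Extreme fibre distance c = 72.5 mm; S = I/c = 223 094 mm³.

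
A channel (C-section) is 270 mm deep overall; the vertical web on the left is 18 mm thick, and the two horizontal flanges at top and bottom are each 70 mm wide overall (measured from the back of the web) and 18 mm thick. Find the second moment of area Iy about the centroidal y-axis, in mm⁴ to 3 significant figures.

Iy ≈ 2.21 × 10⁶ mm⁴

Decompose the section into non-overlapping parts with the origin at the bottom-left of its bounding rectangle.
Web: 18 × 270, A = 4 860 mm², x = 9 mm, Ī = 131 220 mm⁴.
Top flange (beyond web): 52 × 18, A = 936 mm², x = 44 mm, Ī = 210 912 mm⁴.
Bottom flange (beyond web): 52 × 18, A = 936 mm², x = 44 mm, Ī = 210 912 mm⁴.
Centroid: x̄ = ΣA·x / ΣA = 18.733 mm.
Transfer each piece to the centroidal y-axis using Ī + A·d² with d = x − 18.733:
  web: d = -9.7326 mm → contributes +591 578 mm⁴
  top flange (beyond web): d = 25.267 mm → contributes +808 492 mm⁴
  bottom flange (beyond web): d = 25.267 mm → contributes +808 492 mm⁴
Total I = 2 208 563 mm⁴.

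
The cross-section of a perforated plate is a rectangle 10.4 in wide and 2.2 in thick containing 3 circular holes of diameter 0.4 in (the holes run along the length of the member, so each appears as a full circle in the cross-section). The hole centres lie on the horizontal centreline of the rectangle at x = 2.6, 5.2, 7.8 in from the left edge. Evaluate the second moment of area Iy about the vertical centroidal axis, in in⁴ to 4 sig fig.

Decompose the section into non-overlapping parts with the origin at the bottom-left of its bounding rectangle.
Plate: 10.4 × 2.2, A = 22.88 in², x = 5.2 in, Ī = 206.225 in⁴.
Hole 1 (subtracted): ⌀0.4, A = 0.125664 in², x = 2.6 in, Ī = 0.00125664 in⁴.
Hole 2 (subtracted): ⌀0.4, A = 0.125664 in², x = 5.2 in, Ī = 0.00125664 in⁴.
Hole 3 (subtracted): ⌀0.4, A = 0.125664 in², x = 7.8 in, Ī = 0.00125664 in⁴.
By symmetry the centroid is at mid-width, x̄ = 5.2 in.
Transfer each piece to the vertical centroidal axis using Ī + A·d² with d = x − 5.2:
  plate: d = 0 in → contributes +206.225 in⁴
  hole 1: d = -2.6 in → contributes −0.850743 in⁴
  hole 2: d = 0 in → contributes −0.00125664 in⁴
  hole 3: d = 2.6 in → contributes −0.850743 in⁴
Total I = 204.522 in⁴.

Iy ≈ 204.5 in⁴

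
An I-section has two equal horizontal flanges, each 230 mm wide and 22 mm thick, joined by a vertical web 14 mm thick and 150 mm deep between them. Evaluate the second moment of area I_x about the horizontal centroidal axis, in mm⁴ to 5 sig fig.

I_x ≈ 7.9193 × 10⁷ mm⁴

Split into non-overlapping primitives; take the origin at the lower-left of the bounding box.
Bottom flange: 230 × 22, A = 5 060 mm², y = 11 mm, Ī = 204086.7 mm⁴.
Web: 14 × 150, A = 2 100 mm², y = 97 mm, Ī = 3 937 500 mm⁴.
Top flange: 230 × 22, A = 5 060 mm², y = 183 mm, Ī = 204086.7 mm⁴.
By symmetry the centroid is at mid-height, ȳ = 97 mm.
Transfer each piece to the horizontal centroidal axis using Ī + A·d² with d = y − 97:
  bottom flange: d = -86 mm → contributes +37 627 847 mm⁴
  web: d = 0 mm → contributes +3 937 500 mm⁴
  top flange: d = 86 mm → contributes +37 627 847 mm⁴
Total I = 79 193 193 mm⁴.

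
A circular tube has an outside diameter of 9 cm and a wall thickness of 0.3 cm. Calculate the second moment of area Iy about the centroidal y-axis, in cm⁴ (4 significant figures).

Split into non-overlapping primitives; take the origin at the lower-left of the bounding box.
Outer circle: ⌀9, A = 63.6173 cm², x = 4.5 cm, Ī = 322.062 cm⁴.
Bore (subtracted): ⌀8.4, A = 55.4177 cm², x = 4.5 cm, Ī = 244.392 cm⁴.
By symmetry the centroid is at mid-width, x̄ = 4.5 cm.
All pieces are centred on the centroidal y-axis, so I = ΣĪ (holes subtracted) = 77.6703 cm⁴.

Iy ≈ 77.67 cm⁴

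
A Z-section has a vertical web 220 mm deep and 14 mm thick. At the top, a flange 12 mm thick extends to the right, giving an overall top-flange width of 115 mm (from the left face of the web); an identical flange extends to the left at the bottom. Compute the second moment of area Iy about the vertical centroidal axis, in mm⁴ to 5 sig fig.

Split into non-overlapping primitives; take the origin at the lower-left of the bounding box.
Web: 14 × 220, A = 3 080 mm², x = 108 mm, Ī = 50306.67 mm⁴.
Top flange (beyond web): 101 × 12, A = 1 212 mm², x = 165.5 mm, Ī = 1 030 301 mm⁴.
Bottom flange (beyond web): 101 × 12, A = 1 212 mm², x = 50.5 mm, Ī = 1 030 301 mm⁴.
Centroid: x̄ = ΣA·x / ΣA = 108 mm.
Transfer each piece to the vertical centroidal axis using Ī + A·d² with d = x − 108:
  web: d = 0 mm → contributes +50306.67 mm⁴
  top flange (beyond web): d = 57.5 mm → contributes +5 037 476 mm⁴
  bottom flange (beyond web): d = -57.5 mm → contributes +5 037 476 mm⁴
Total I = 10 125 259 mm⁴.

Iy ≈ 1.0125 × 10⁷ mm⁴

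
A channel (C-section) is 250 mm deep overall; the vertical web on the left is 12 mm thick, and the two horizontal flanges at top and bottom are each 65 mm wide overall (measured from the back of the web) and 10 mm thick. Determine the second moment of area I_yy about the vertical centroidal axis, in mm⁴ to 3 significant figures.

Break the section into simple shapes (no overlaps), measuring from the bottom-left corner of the bounding box.
Web: 12 × 250, A = 3 000 mm², x = 6 mm, Ī = 36 000 mm⁴.
Top flange (beyond web): 53 × 10, A = 530 mm², x = 38.5 mm, Ī = 124 064 mm⁴.
Bottom flange (beyond web): 53 × 10, A = 530 mm², x = 38.5 mm, Ī = 124 064 mm⁴.
Centroid: x̄ = ΣA·x / ΣA = 14.485 mm.
Transfer each piece to the vertical centroidal axis using Ī + A·d² with d = x − 14.485:
  web: d = -8.4852 mm → contributes +251 997 mm⁴
  top flange (beyond web): d = 24.015 mm → contributes +429 720 mm⁴
  bottom flange (beyond web): d = 24.015 mm → contributes +429 720 mm⁴
Total I = 1 111 437 mm⁴.

I_yy ≈ 1.11 × 10⁶ mm⁴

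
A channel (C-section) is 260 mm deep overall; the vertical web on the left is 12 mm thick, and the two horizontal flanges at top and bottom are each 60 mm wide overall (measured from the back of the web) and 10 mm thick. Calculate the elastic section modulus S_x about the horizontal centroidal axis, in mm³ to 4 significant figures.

Decompose the section into non-overlapping parts with the origin at the bottom-left of its bounding rectangle.
Web: 12 × 260, A = 3 120 mm², y = 130 mm, Ī = 17 576 000 mm⁴.
Top flange (beyond web): 48 × 10, A = 480 mm², y = 255 mm, Ī = 4 000 mm⁴.
Bottom flange (beyond web): 48 × 10, A = 480 mm², y = 5 mm, Ī = 4 000 mm⁴.
By symmetry the centroid is at mid-height, ȳ = 130 mm.
Transfer each piece to the horizontal centroidal axis using Ī + A·d² with d = y − 130:
  web: d = 0 mm → contributes +17 576 000 mm⁴
  top flange (beyond web): d = 125 mm → contributes +7 504 000 mm⁴
  bottom flange (beyond web): d = -125 mm → contributes +7 504 000 mm⁴
Total I = 32 584 000 mm⁴.
Extreme fibre distance c = 130 mm; S = I/c = 250 646 mm³.

S_x ≈ 2.506 × 10⁵ mm³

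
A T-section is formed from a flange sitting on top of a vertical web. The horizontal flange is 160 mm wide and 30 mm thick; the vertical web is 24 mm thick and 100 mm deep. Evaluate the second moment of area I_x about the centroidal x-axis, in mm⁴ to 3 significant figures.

Break the section into simple shapes (no overlaps), measuring from the bottom-left corner of the bounding box.
Flange: 160 × 30, A = 4 800 mm², y = 115 mm, Ī = 360 000 mm⁴.
Web: 24 × 100, A = 2 400 mm², y = 50 mm, Ī = 2 000 000 mm⁴.
Centroid: ȳ = ΣA·y / ΣA = 93.333 mm.
Transfer each piece to the centroidal x-axis using Ī + A·d² with d = y − 93.333:
  flange: d = 21.667 mm → contributes +2 613 333 mm⁴
  web: d = -43.333 mm → contributes +6 506 667 mm⁴
Total I = 9 120 000 mm⁴.

I_x ≈ 9.12 × 10⁶ mm⁴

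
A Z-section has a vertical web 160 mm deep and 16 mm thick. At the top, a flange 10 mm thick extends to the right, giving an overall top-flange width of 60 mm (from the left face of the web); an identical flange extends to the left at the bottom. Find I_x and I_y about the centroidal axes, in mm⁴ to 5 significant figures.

I_x ≈ 1.0419 × 10⁷ mm⁴, I_y ≈ 9.8859 × 10⁵ mm⁴

Treat the section as a set of non-overlapping primitives; coordinates are from the bounding-box lower-left.
Web: 16 × 160, A = 2 560 mm², y = 80 mm, Ī = 5 461 333 mm⁴.
Top flange (beyond web): 44 × 10, A = 440 mm², y = 155 mm, Ī = 3666.667 mm⁴.
Bottom flange (beyond web): 44 × 10, A = 440 mm², y = 5 mm, Ī = 3666.667 mm⁴.
Centroid: ȳ = ΣA·y / ΣA = 80 mm.
Transfer each piece to the centroidal x-axis using Ī + A·d² with d = y − 80:
  web: d = 0 mm → contributes +5 461 333 mm⁴
  top flange (beyond web): d = 75 mm → contributes +2 478 667 mm⁴
  bottom flange (beyond web): d = -75 mm → contributes +2 478 667 mm⁴
Total I = 10 418 667 mm⁴.
For the y-axis: x̄ = 52 mm.
Repeating about the centroidal y-axis gives I_y = 988586.7 mm⁴.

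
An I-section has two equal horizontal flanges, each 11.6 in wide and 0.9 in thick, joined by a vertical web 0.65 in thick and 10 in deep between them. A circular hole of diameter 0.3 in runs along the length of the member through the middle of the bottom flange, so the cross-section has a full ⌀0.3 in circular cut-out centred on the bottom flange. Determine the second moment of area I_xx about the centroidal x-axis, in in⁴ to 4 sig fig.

Treat the section as a set of non-overlapping primitives; coordinates are from the bounding-box lower-left.
Bottom flange: 11.6 × 0.9, A = 10.44 in², y = 0.45 in, Ī = 0.7047 in⁴.
Web: 0.65 × 10, A = 6.5 in², y = 5.9 in, Ī = 54.1667 in⁴.
Top flange: 11.6 × 0.9, A = 10.44 in², y = 11.35 in, Ī = 0.7047 in⁴.
Hole (subtracted): ⌀0.3, A = 0.0706858 in², y = 0.45 in, Ī = 0.000397608 in⁴.
Centroid: ȳ = ΣA·y / ΣA = 5.91411 in.
Transfer each piece to the centroidal x-axis using Ī + A·d² with d = y − 5.91411:
  bottom flange: d = -5.46411 in → contributes +312.406 in⁴
  web: d = -0.0141065 in → contributes +54.168 in⁴
  top flange: d = 5.43589 in → contributes +309.196 in⁴
  hole: d = -5.46411 in → contributes −2.11083 in⁴
Total I = 673.659 in⁴.

I_xx ≈ 673.7 in⁴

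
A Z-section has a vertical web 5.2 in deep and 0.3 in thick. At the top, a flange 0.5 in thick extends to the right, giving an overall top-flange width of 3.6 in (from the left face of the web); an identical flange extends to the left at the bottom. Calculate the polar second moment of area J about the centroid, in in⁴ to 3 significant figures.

J ≈ 35.5 in⁴

Break the section into simple shapes (no overlaps), measuring from the bottom-left corner of the bounding box.
Web: 0.3 × 5.2, A = 1.56 in², y = 2.6 in, Ī = 3.5152 in⁴.
Top flange (beyond web): 3.3 × 0.5, A = 1.65 in², y = 4.95 in, Ī = 0.034375 in⁴.
Bottom flange (beyond web): 3.3 × 0.5, A = 1.65 in², y = 0.25 in, Ī = 0.034375 in⁴.
Centroid: ȳ = ΣA·y / ΣA = 2.6 in.
Transfer each piece to the centroidal x-axis using Ī + A·d² with d = y − 2.6:
  web: d = 0 in → contributes +3.5152 in⁴
  top flange (beyond web): d = 2.35 in → contributes +9.1465 in⁴
  bottom flange (beyond web): d = -2.35 in → contributes +9.1465 in⁴
Total I = 21.808 in⁴.
For the y-axis: x̄ = 3.45 in.
Repeating about the centroidal y-axis gives I_y = 13.698 in⁴.
Polar second moment: J = I_x + I_y = 35.507 in⁴.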